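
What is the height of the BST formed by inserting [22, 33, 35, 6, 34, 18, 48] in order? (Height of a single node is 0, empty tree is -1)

Insertion order: [22, 33, 35, 6, 34, 18, 48]
Tree (level-order array): [22, 6, 33, None, 18, None, 35, None, None, 34, 48]
Compute height bottom-up (empty subtree = -1):
  height(18) = 1 + max(-1, -1) = 0
  height(6) = 1 + max(-1, 0) = 1
  height(34) = 1 + max(-1, -1) = 0
  height(48) = 1 + max(-1, -1) = 0
  height(35) = 1 + max(0, 0) = 1
  height(33) = 1 + max(-1, 1) = 2
  height(22) = 1 + max(1, 2) = 3
Height = 3


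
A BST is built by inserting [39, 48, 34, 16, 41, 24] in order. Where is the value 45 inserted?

Starting tree (level order): [39, 34, 48, 16, None, 41, None, None, 24]
Insertion path: 39 -> 48 -> 41
Result: insert 45 as right child of 41
Final tree (level order): [39, 34, 48, 16, None, 41, None, None, 24, None, 45]


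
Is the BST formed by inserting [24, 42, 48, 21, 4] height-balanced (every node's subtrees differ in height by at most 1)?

Tree (level-order array): [24, 21, 42, 4, None, None, 48]
Definition: a tree is height-balanced if, at every node, |h(left) - h(right)| <= 1 (empty subtree has height -1).
Bottom-up per-node check:
  node 4: h_left=-1, h_right=-1, diff=0 [OK], height=0
  node 21: h_left=0, h_right=-1, diff=1 [OK], height=1
  node 48: h_left=-1, h_right=-1, diff=0 [OK], height=0
  node 42: h_left=-1, h_right=0, diff=1 [OK], height=1
  node 24: h_left=1, h_right=1, diff=0 [OK], height=2
All nodes satisfy the balance condition.
Result: Balanced


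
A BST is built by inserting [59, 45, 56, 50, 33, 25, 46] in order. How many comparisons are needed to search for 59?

Search path for 59: 59
Found: True
Comparisons: 1


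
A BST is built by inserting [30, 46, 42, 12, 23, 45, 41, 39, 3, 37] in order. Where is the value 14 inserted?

Starting tree (level order): [30, 12, 46, 3, 23, 42, None, None, None, None, None, 41, 45, 39, None, None, None, 37]
Insertion path: 30 -> 12 -> 23
Result: insert 14 as left child of 23
Final tree (level order): [30, 12, 46, 3, 23, 42, None, None, None, 14, None, 41, 45, None, None, 39, None, None, None, 37]


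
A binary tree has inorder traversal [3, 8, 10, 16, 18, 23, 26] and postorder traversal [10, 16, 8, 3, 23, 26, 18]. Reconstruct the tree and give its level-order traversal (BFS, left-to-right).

Inorder:   [3, 8, 10, 16, 18, 23, 26]
Postorder: [10, 16, 8, 3, 23, 26, 18]
Algorithm: postorder visits root last, so walk postorder right-to-left;
each value is the root of the current inorder slice — split it at that
value, recurse on the right subtree first, then the left.
Recursive splits:
  root=18; inorder splits into left=[3, 8, 10, 16], right=[23, 26]
  root=26; inorder splits into left=[23], right=[]
  root=23; inorder splits into left=[], right=[]
  root=3; inorder splits into left=[], right=[8, 10, 16]
  root=8; inorder splits into left=[], right=[10, 16]
  root=16; inorder splits into left=[10], right=[]
  root=10; inorder splits into left=[], right=[]
Reconstructed level-order: [18, 3, 26, 8, 23, 16, 10]


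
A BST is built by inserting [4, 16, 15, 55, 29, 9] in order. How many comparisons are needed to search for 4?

Search path for 4: 4
Found: True
Comparisons: 1


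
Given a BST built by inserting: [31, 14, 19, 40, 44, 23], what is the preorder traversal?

Tree insertion order: [31, 14, 19, 40, 44, 23]
Tree (level-order array): [31, 14, 40, None, 19, None, 44, None, 23]
Preorder traversal: [31, 14, 19, 23, 40, 44]


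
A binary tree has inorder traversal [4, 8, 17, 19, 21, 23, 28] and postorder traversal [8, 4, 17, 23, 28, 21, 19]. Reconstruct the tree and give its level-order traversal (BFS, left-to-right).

Inorder:   [4, 8, 17, 19, 21, 23, 28]
Postorder: [8, 4, 17, 23, 28, 21, 19]
Algorithm: postorder visits root last, so walk postorder right-to-left;
each value is the root of the current inorder slice — split it at that
value, recurse on the right subtree first, then the left.
Recursive splits:
  root=19; inorder splits into left=[4, 8, 17], right=[21, 23, 28]
  root=21; inorder splits into left=[], right=[23, 28]
  root=28; inorder splits into left=[23], right=[]
  root=23; inorder splits into left=[], right=[]
  root=17; inorder splits into left=[4, 8], right=[]
  root=4; inorder splits into left=[], right=[8]
  root=8; inorder splits into left=[], right=[]
Reconstructed level-order: [19, 17, 21, 4, 28, 8, 23]


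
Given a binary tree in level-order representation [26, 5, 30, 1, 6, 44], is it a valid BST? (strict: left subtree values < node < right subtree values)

Level-order array: [26, 5, 30, 1, 6, 44]
Validate using subtree bounds (lo, hi): at each node, require lo < value < hi,
then recurse left with hi=value and right with lo=value.
Preorder trace (stopping at first violation):
  at node 26 with bounds (-inf, +inf): OK
  at node 5 with bounds (-inf, 26): OK
  at node 1 with bounds (-inf, 5): OK
  at node 6 with bounds (5, 26): OK
  at node 30 with bounds (26, +inf): OK
  at node 44 with bounds (26, 30): VIOLATION
Node 44 violates its bound: not (26 < 44 < 30).
Result: Not a valid BST


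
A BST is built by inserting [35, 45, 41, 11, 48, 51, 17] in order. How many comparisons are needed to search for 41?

Search path for 41: 35 -> 45 -> 41
Found: True
Comparisons: 3


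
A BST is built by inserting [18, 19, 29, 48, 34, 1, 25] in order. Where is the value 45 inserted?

Starting tree (level order): [18, 1, 19, None, None, None, 29, 25, 48, None, None, 34]
Insertion path: 18 -> 19 -> 29 -> 48 -> 34
Result: insert 45 as right child of 34
Final tree (level order): [18, 1, 19, None, None, None, 29, 25, 48, None, None, 34, None, None, 45]


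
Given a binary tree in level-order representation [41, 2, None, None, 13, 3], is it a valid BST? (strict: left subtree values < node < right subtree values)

Level-order array: [41, 2, None, None, 13, 3]
Validate using subtree bounds (lo, hi): at each node, require lo < value < hi,
then recurse left with hi=value and right with lo=value.
Preorder trace (stopping at first violation):
  at node 41 with bounds (-inf, +inf): OK
  at node 2 with bounds (-inf, 41): OK
  at node 13 with bounds (2, 41): OK
  at node 3 with bounds (2, 13): OK
No violation found at any node.
Result: Valid BST


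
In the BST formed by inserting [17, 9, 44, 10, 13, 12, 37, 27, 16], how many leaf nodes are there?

Tree built from: [17, 9, 44, 10, 13, 12, 37, 27, 16]
Tree (level-order array): [17, 9, 44, None, 10, 37, None, None, 13, 27, None, 12, 16]
Rule: A leaf has 0 children.
Per-node child counts:
  node 17: 2 child(ren)
  node 9: 1 child(ren)
  node 10: 1 child(ren)
  node 13: 2 child(ren)
  node 12: 0 child(ren)
  node 16: 0 child(ren)
  node 44: 1 child(ren)
  node 37: 1 child(ren)
  node 27: 0 child(ren)
Matching nodes: [12, 16, 27]
Count of leaf nodes: 3


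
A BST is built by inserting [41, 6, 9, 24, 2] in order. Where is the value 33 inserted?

Starting tree (level order): [41, 6, None, 2, 9, None, None, None, 24]
Insertion path: 41 -> 6 -> 9 -> 24
Result: insert 33 as right child of 24
Final tree (level order): [41, 6, None, 2, 9, None, None, None, 24, None, 33]


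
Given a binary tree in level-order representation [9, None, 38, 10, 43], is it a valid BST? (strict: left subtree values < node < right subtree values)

Level-order array: [9, None, 38, 10, 43]
Validate using subtree bounds (lo, hi): at each node, require lo < value < hi,
then recurse left with hi=value and right with lo=value.
Preorder trace (stopping at first violation):
  at node 9 with bounds (-inf, +inf): OK
  at node 38 with bounds (9, +inf): OK
  at node 10 with bounds (9, 38): OK
  at node 43 with bounds (38, +inf): OK
No violation found at any node.
Result: Valid BST


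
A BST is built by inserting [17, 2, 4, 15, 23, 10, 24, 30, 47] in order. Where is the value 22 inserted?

Starting tree (level order): [17, 2, 23, None, 4, None, 24, None, 15, None, 30, 10, None, None, 47]
Insertion path: 17 -> 23
Result: insert 22 as left child of 23
Final tree (level order): [17, 2, 23, None, 4, 22, 24, None, 15, None, None, None, 30, 10, None, None, 47]


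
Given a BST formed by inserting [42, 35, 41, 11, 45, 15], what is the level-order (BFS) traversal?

Tree insertion order: [42, 35, 41, 11, 45, 15]
Tree (level-order array): [42, 35, 45, 11, 41, None, None, None, 15]
BFS from the root, enqueuing left then right child of each popped node:
  queue [42] -> pop 42, enqueue [35, 45], visited so far: [42]
  queue [35, 45] -> pop 35, enqueue [11, 41], visited so far: [42, 35]
  queue [45, 11, 41] -> pop 45, enqueue [none], visited so far: [42, 35, 45]
  queue [11, 41] -> pop 11, enqueue [15], visited so far: [42, 35, 45, 11]
  queue [41, 15] -> pop 41, enqueue [none], visited so far: [42, 35, 45, 11, 41]
  queue [15] -> pop 15, enqueue [none], visited so far: [42, 35, 45, 11, 41, 15]
Result: [42, 35, 45, 11, 41, 15]


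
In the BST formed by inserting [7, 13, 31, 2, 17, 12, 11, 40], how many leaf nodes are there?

Tree built from: [7, 13, 31, 2, 17, 12, 11, 40]
Tree (level-order array): [7, 2, 13, None, None, 12, 31, 11, None, 17, 40]
Rule: A leaf has 0 children.
Per-node child counts:
  node 7: 2 child(ren)
  node 2: 0 child(ren)
  node 13: 2 child(ren)
  node 12: 1 child(ren)
  node 11: 0 child(ren)
  node 31: 2 child(ren)
  node 17: 0 child(ren)
  node 40: 0 child(ren)
Matching nodes: [2, 11, 17, 40]
Count of leaf nodes: 4


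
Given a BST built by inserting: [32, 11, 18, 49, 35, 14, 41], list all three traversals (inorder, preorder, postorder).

Tree insertion order: [32, 11, 18, 49, 35, 14, 41]
Tree (level-order array): [32, 11, 49, None, 18, 35, None, 14, None, None, 41]
Inorder (L, root, R): [11, 14, 18, 32, 35, 41, 49]
Preorder (root, L, R): [32, 11, 18, 14, 49, 35, 41]
Postorder (L, R, root): [14, 18, 11, 41, 35, 49, 32]


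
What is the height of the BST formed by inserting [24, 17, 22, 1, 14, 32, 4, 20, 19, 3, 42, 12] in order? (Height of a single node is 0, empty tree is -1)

Insertion order: [24, 17, 22, 1, 14, 32, 4, 20, 19, 3, 42, 12]
Tree (level-order array): [24, 17, 32, 1, 22, None, 42, None, 14, 20, None, None, None, 4, None, 19, None, 3, 12]
Compute height bottom-up (empty subtree = -1):
  height(3) = 1 + max(-1, -1) = 0
  height(12) = 1 + max(-1, -1) = 0
  height(4) = 1 + max(0, 0) = 1
  height(14) = 1 + max(1, -1) = 2
  height(1) = 1 + max(-1, 2) = 3
  height(19) = 1 + max(-1, -1) = 0
  height(20) = 1 + max(0, -1) = 1
  height(22) = 1 + max(1, -1) = 2
  height(17) = 1 + max(3, 2) = 4
  height(42) = 1 + max(-1, -1) = 0
  height(32) = 1 + max(-1, 0) = 1
  height(24) = 1 + max(4, 1) = 5
Height = 5


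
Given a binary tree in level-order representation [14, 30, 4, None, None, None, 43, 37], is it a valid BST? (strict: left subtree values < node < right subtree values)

Level-order array: [14, 30, 4, None, None, None, 43, 37]
Validate using subtree bounds (lo, hi): at each node, require lo < value < hi,
then recurse left with hi=value and right with lo=value.
Preorder trace (stopping at first violation):
  at node 14 with bounds (-inf, +inf): OK
  at node 30 with bounds (-inf, 14): VIOLATION
Node 30 violates its bound: not (-inf < 30 < 14).
Result: Not a valid BST


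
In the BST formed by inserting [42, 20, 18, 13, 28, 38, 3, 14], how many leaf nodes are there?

Tree built from: [42, 20, 18, 13, 28, 38, 3, 14]
Tree (level-order array): [42, 20, None, 18, 28, 13, None, None, 38, 3, 14]
Rule: A leaf has 0 children.
Per-node child counts:
  node 42: 1 child(ren)
  node 20: 2 child(ren)
  node 18: 1 child(ren)
  node 13: 2 child(ren)
  node 3: 0 child(ren)
  node 14: 0 child(ren)
  node 28: 1 child(ren)
  node 38: 0 child(ren)
Matching nodes: [3, 14, 38]
Count of leaf nodes: 3


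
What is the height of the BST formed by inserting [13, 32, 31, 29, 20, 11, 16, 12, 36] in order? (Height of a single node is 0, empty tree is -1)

Insertion order: [13, 32, 31, 29, 20, 11, 16, 12, 36]
Tree (level-order array): [13, 11, 32, None, 12, 31, 36, None, None, 29, None, None, None, 20, None, 16]
Compute height bottom-up (empty subtree = -1):
  height(12) = 1 + max(-1, -1) = 0
  height(11) = 1 + max(-1, 0) = 1
  height(16) = 1 + max(-1, -1) = 0
  height(20) = 1 + max(0, -1) = 1
  height(29) = 1 + max(1, -1) = 2
  height(31) = 1 + max(2, -1) = 3
  height(36) = 1 + max(-1, -1) = 0
  height(32) = 1 + max(3, 0) = 4
  height(13) = 1 + max(1, 4) = 5
Height = 5


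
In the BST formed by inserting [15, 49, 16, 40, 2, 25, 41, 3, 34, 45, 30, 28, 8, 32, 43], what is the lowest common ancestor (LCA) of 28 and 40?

Tree insertion order: [15, 49, 16, 40, 2, 25, 41, 3, 34, 45, 30, 28, 8, 32, 43]
Tree (level-order array): [15, 2, 49, None, 3, 16, None, None, 8, None, 40, None, None, 25, 41, None, 34, None, 45, 30, None, 43, None, 28, 32]
In a BST, the LCA of p=28, q=40 is the first node v on the
root-to-leaf path with p <= v <= q (go left if both < v, right if both > v).
Walk from root:
  at 15: both 28 and 40 > 15, go right
  at 49: both 28 and 40 < 49, go left
  at 16: both 28 and 40 > 16, go right
  at 40: 28 <= 40 <= 40, this is the LCA
LCA = 40


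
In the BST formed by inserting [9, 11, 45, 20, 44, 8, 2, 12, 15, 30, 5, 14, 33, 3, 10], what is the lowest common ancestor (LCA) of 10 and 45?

Tree insertion order: [9, 11, 45, 20, 44, 8, 2, 12, 15, 30, 5, 14, 33, 3, 10]
Tree (level-order array): [9, 8, 11, 2, None, 10, 45, None, 5, None, None, 20, None, 3, None, 12, 44, None, None, None, 15, 30, None, 14, None, None, 33]
In a BST, the LCA of p=10, q=45 is the first node v on the
root-to-leaf path with p <= v <= q (go left if both < v, right if both > v).
Walk from root:
  at 9: both 10 and 45 > 9, go right
  at 11: 10 <= 11 <= 45, this is the LCA
LCA = 11


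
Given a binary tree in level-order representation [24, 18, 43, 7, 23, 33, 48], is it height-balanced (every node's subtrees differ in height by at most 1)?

Tree (level-order array): [24, 18, 43, 7, 23, 33, 48]
Definition: a tree is height-balanced if, at every node, |h(left) - h(right)| <= 1 (empty subtree has height -1).
Bottom-up per-node check:
  node 7: h_left=-1, h_right=-1, diff=0 [OK], height=0
  node 23: h_left=-1, h_right=-1, diff=0 [OK], height=0
  node 18: h_left=0, h_right=0, diff=0 [OK], height=1
  node 33: h_left=-1, h_right=-1, diff=0 [OK], height=0
  node 48: h_left=-1, h_right=-1, diff=0 [OK], height=0
  node 43: h_left=0, h_right=0, diff=0 [OK], height=1
  node 24: h_left=1, h_right=1, diff=0 [OK], height=2
All nodes satisfy the balance condition.
Result: Balanced


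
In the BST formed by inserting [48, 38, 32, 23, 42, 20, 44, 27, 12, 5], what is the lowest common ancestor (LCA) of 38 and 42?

Tree insertion order: [48, 38, 32, 23, 42, 20, 44, 27, 12, 5]
Tree (level-order array): [48, 38, None, 32, 42, 23, None, None, 44, 20, 27, None, None, 12, None, None, None, 5]
In a BST, the LCA of p=38, q=42 is the first node v on the
root-to-leaf path with p <= v <= q (go left if both < v, right if both > v).
Walk from root:
  at 48: both 38 and 42 < 48, go left
  at 38: 38 <= 38 <= 42, this is the LCA
LCA = 38


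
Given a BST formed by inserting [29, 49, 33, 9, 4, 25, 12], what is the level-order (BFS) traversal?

Tree insertion order: [29, 49, 33, 9, 4, 25, 12]
Tree (level-order array): [29, 9, 49, 4, 25, 33, None, None, None, 12]
BFS from the root, enqueuing left then right child of each popped node:
  queue [29] -> pop 29, enqueue [9, 49], visited so far: [29]
  queue [9, 49] -> pop 9, enqueue [4, 25], visited so far: [29, 9]
  queue [49, 4, 25] -> pop 49, enqueue [33], visited so far: [29, 9, 49]
  queue [4, 25, 33] -> pop 4, enqueue [none], visited so far: [29, 9, 49, 4]
  queue [25, 33] -> pop 25, enqueue [12], visited so far: [29, 9, 49, 4, 25]
  queue [33, 12] -> pop 33, enqueue [none], visited so far: [29, 9, 49, 4, 25, 33]
  queue [12] -> pop 12, enqueue [none], visited so far: [29, 9, 49, 4, 25, 33, 12]
Result: [29, 9, 49, 4, 25, 33, 12]


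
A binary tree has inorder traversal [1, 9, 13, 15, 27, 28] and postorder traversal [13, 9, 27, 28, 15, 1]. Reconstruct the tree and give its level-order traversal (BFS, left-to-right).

Inorder:   [1, 9, 13, 15, 27, 28]
Postorder: [13, 9, 27, 28, 15, 1]
Algorithm: postorder visits root last, so walk postorder right-to-left;
each value is the root of the current inorder slice — split it at that
value, recurse on the right subtree first, then the left.
Recursive splits:
  root=1; inorder splits into left=[], right=[9, 13, 15, 27, 28]
  root=15; inorder splits into left=[9, 13], right=[27, 28]
  root=28; inorder splits into left=[27], right=[]
  root=27; inorder splits into left=[], right=[]
  root=9; inorder splits into left=[], right=[13]
  root=13; inorder splits into left=[], right=[]
Reconstructed level-order: [1, 15, 9, 28, 13, 27]


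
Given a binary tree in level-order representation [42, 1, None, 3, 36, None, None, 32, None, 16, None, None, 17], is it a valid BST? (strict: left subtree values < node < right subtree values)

Level-order array: [42, 1, None, 3, 36, None, None, 32, None, 16, None, None, 17]
Validate using subtree bounds (lo, hi): at each node, require lo < value < hi,
then recurse left with hi=value and right with lo=value.
Preorder trace (stopping at first violation):
  at node 42 with bounds (-inf, +inf): OK
  at node 1 with bounds (-inf, 42): OK
  at node 3 with bounds (-inf, 1): VIOLATION
Node 3 violates its bound: not (-inf < 3 < 1).
Result: Not a valid BST


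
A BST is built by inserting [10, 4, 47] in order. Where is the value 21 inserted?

Starting tree (level order): [10, 4, 47]
Insertion path: 10 -> 47
Result: insert 21 as left child of 47
Final tree (level order): [10, 4, 47, None, None, 21]


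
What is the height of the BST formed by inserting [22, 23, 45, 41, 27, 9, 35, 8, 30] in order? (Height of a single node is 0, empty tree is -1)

Insertion order: [22, 23, 45, 41, 27, 9, 35, 8, 30]
Tree (level-order array): [22, 9, 23, 8, None, None, 45, None, None, 41, None, 27, None, None, 35, 30]
Compute height bottom-up (empty subtree = -1):
  height(8) = 1 + max(-1, -1) = 0
  height(9) = 1 + max(0, -1) = 1
  height(30) = 1 + max(-1, -1) = 0
  height(35) = 1 + max(0, -1) = 1
  height(27) = 1 + max(-1, 1) = 2
  height(41) = 1 + max(2, -1) = 3
  height(45) = 1 + max(3, -1) = 4
  height(23) = 1 + max(-1, 4) = 5
  height(22) = 1 + max(1, 5) = 6
Height = 6


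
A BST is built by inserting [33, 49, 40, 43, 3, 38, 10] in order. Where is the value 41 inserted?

Starting tree (level order): [33, 3, 49, None, 10, 40, None, None, None, 38, 43]
Insertion path: 33 -> 49 -> 40 -> 43
Result: insert 41 as left child of 43
Final tree (level order): [33, 3, 49, None, 10, 40, None, None, None, 38, 43, None, None, 41]


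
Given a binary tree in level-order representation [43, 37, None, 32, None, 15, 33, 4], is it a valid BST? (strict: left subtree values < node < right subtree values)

Level-order array: [43, 37, None, 32, None, 15, 33, 4]
Validate using subtree bounds (lo, hi): at each node, require lo < value < hi,
then recurse left with hi=value and right with lo=value.
Preorder trace (stopping at first violation):
  at node 43 with bounds (-inf, +inf): OK
  at node 37 with bounds (-inf, 43): OK
  at node 32 with bounds (-inf, 37): OK
  at node 15 with bounds (-inf, 32): OK
  at node 4 with bounds (-inf, 15): OK
  at node 33 with bounds (32, 37): OK
No violation found at any node.
Result: Valid BST


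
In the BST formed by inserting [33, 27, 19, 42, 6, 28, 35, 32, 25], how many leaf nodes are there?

Tree built from: [33, 27, 19, 42, 6, 28, 35, 32, 25]
Tree (level-order array): [33, 27, 42, 19, 28, 35, None, 6, 25, None, 32]
Rule: A leaf has 0 children.
Per-node child counts:
  node 33: 2 child(ren)
  node 27: 2 child(ren)
  node 19: 2 child(ren)
  node 6: 0 child(ren)
  node 25: 0 child(ren)
  node 28: 1 child(ren)
  node 32: 0 child(ren)
  node 42: 1 child(ren)
  node 35: 0 child(ren)
Matching nodes: [6, 25, 32, 35]
Count of leaf nodes: 4


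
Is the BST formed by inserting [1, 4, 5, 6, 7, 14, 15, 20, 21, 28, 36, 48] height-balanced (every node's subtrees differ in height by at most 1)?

Tree (level-order array): [1, None, 4, None, 5, None, 6, None, 7, None, 14, None, 15, None, 20, None, 21, None, 28, None, 36, None, 48]
Definition: a tree is height-balanced if, at every node, |h(left) - h(right)| <= 1 (empty subtree has height -1).
Bottom-up per-node check:
  node 48: h_left=-1, h_right=-1, diff=0 [OK], height=0
  node 36: h_left=-1, h_right=0, diff=1 [OK], height=1
  node 28: h_left=-1, h_right=1, diff=2 [FAIL (|-1-1|=2 > 1)], height=2
  node 21: h_left=-1, h_right=2, diff=3 [FAIL (|-1-2|=3 > 1)], height=3
  node 20: h_left=-1, h_right=3, diff=4 [FAIL (|-1-3|=4 > 1)], height=4
  node 15: h_left=-1, h_right=4, diff=5 [FAIL (|-1-4|=5 > 1)], height=5
  node 14: h_left=-1, h_right=5, diff=6 [FAIL (|-1-5|=6 > 1)], height=6
  node 7: h_left=-1, h_right=6, diff=7 [FAIL (|-1-6|=7 > 1)], height=7
  node 6: h_left=-1, h_right=7, diff=8 [FAIL (|-1-7|=8 > 1)], height=8
  node 5: h_left=-1, h_right=8, diff=9 [FAIL (|-1-8|=9 > 1)], height=9
  node 4: h_left=-1, h_right=9, diff=10 [FAIL (|-1-9|=10 > 1)], height=10
  node 1: h_left=-1, h_right=10, diff=11 [FAIL (|-1-10|=11 > 1)], height=11
Node 28 violates the condition: |-1 - 1| = 2 > 1.
Result: Not balanced


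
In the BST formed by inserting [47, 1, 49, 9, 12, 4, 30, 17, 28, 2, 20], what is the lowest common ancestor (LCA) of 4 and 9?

Tree insertion order: [47, 1, 49, 9, 12, 4, 30, 17, 28, 2, 20]
Tree (level-order array): [47, 1, 49, None, 9, None, None, 4, 12, 2, None, None, 30, None, None, 17, None, None, 28, 20]
In a BST, the LCA of p=4, q=9 is the first node v on the
root-to-leaf path with p <= v <= q (go left if both < v, right if both > v).
Walk from root:
  at 47: both 4 and 9 < 47, go left
  at 1: both 4 and 9 > 1, go right
  at 9: 4 <= 9 <= 9, this is the LCA
LCA = 9


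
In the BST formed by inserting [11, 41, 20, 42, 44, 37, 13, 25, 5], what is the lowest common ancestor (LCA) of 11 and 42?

Tree insertion order: [11, 41, 20, 42, 44, 37, 13, 25, 5]
Tree (level-order array): [11, 5, 41, None, None, 20, 42, 13, 37, None, 44, None, None, 25]
In a BST, the LCA of p=11, q=42 is the first node v on the
root-to-leaf path with p <= v <= q (go left if both < v, right if both > v).
Walk from root:
  at 11: 11 <= 11 <= 42, this is the LCA
LCA = 11


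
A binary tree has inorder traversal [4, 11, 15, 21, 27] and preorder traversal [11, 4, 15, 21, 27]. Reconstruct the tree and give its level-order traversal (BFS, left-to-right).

Inorder:  [4, 11, 15, 21, 27]
Preorder: [11, 4, 15, 21, 27]
Algorithm: preorder visits root first, so consume preorder in order;
for each root, split the current inorder slice at that value into
left-subtree inorder and right-subtree inorder, then recurse.
Recursive splits:
  root=11; inorder splits into left=[4], right=[15, 21, 27]
  root=4; inorder splits into left=[], right=[]
  root=15; inorder splits into left=[], right=[21, 27]
  root=21; inorder splits into left=[], right=[27]
  root=27; inorder splits into left=[], right=[]
Reconstructed level-order: [11, 4, 15, 21, 27]


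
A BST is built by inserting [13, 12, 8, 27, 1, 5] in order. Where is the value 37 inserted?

Starting tree (level order): [13, 12, 27, 8, None, None, None, 1, None, None, 5]
Insertion path: 13 -> 27
Result: insert 37 as right child of 27
Final tree (level order): [13, 12, 27, 8, None, None, 37, 1, None, None, None, None, 5]


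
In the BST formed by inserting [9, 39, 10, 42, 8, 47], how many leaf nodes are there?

Tree built from: [9, 39, 10, 42, 8, 47]
Tree (level-order array): [9, 8, 39, None, None, 10, 42, None, None, None, 47]
Rule: A leaf has 0 children.
Per-node child counts:
  node 9: 2 child(ren)
  node 8: 0 child(ren)
  node 39: 2 child(ren)
  node 10: 0 child(ren)
  node 42: 1 child(ren)
  node 47: 0 child(ren)
Matching nodes: [8, 10, 47]
Count of leaf nodes: 3


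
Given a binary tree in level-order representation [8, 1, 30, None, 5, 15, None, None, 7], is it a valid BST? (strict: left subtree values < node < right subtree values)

Level-order array: [8, 1, 30, None, 5, 15, None, None, 7]
Validate using subtree bounds (lo, hi): at each node, require lo < value < hi,
then recurse left with hi=value and right with lo=value.
Preorder trace (stopping at first violation):
  at node 8 with bounds (-inf, +inf): OK
  at node 1 with bounds (-inf, 8): OK
  at node 5 with bounds (1, 8): OK
  at node 7 with bounds (5, 8): OK
  at node 30 with bounds (8, +inf): OK
  at node 15 with bounds (8, 30): OK
No violation found at any node.
Result: Valid BST


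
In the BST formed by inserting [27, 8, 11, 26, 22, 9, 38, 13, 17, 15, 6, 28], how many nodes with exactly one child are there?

Tree built from: [27, 8, 11, 26, 22, 9, 38, 13, 17, 15, 6, 28]
Tree (level-order array): [27, 8, 38, 6, 11, 28, None, None, None, 9, 26, None, None, None, None, 22, None, 13, None, None, 17, 15]
Rule: These are nodes with exactly 1 non-null child.
Per-node child counts:
  node 27: 2 child(ren)
  node 8: 2 child(ren)
  node 6: 0 child(ren)
  node 11: 2 child(ren)
  node 9: 0 child(ren)
  node 26: 1 child(ren)
  node 22: 1 child(ren)
  node 13: 1 child(ren)
  node 17: 1 child(ren)
  node 15: 0 child(ren)
  node 38: 1 child(ren)
  node 28: 0 child(ren)
Matching nodes: [26, 22, 13, 17, 38]
Count of nodes with exactly one child: 5


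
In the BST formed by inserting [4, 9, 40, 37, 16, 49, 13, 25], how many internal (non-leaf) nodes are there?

Tree built from: [4, 9, 40, 37, 16, 49, 13, 25]
Tree (level-order array): [4, None, 9, None, 40, 37, 49, 16, None, None, None, 13, 25]
Rule: An internal node has at least one child.
Per-node child counts:
  node 4: 1 child(ren)
  node 9: 1 child(ren)
  node 40: 2 child(ren)
  node 37: 1 child(ren)
  node 16: 2 child(ren)
  node 13: 0 child(ren)
  node 25: 0 child(ren)
  node 49: 0 child(ren)
Matching nodes: [4, 9, 40, 37, 16]
Count of internal (non-leaf) nodes: 5


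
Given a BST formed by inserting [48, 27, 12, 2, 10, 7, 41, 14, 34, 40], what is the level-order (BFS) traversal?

Tree insertion order: [48, 27, 12, 2, 10, 7, 41, 14, 34, 40]
Tree (level-order array): [48, 27, None, 12, 41, 2, 14, 34, None, None, 10, None, None, None, 40, 7]
BFS from the root, enqueuing left then right child of each popped node:
  queue [48] -> pop 48, enqueue [27], visited so far: [48]
  queue [27] -> pop 27, enqueue [12, 41], visited so far: [48, 27]
  queue [12, 41] -> pop 12, enqueue [2, 14], visited so far: [48, 27, 12]
  queue [41, 2, 14] -> pop 41, enqueue [34], visited so far: [48, 27, 12, 41]
  queue [2, 14, 34] -> pop 2, enqueue [10], visited so far: [48, 27, 12, 41, 2]
  queue [14, 34, 10] -> pop 14, enqueue [none], visited so far: [48, 27, 12, 41, 2, 14]
  queue [34, 10] -> pop 34, enqueue [40], visited so far: [48, 27, 12, 41, 2, 14, 34]
  queue [10, 40] -> pop 10, enqueue [7], visited so far: [48, 27, 12, 41, 2, 14, 34, 10]
  queue [40, 7] -> pop 40, enqueue [none], visited so far: [48, 27, 12, 41, 2, 14, 34, 10, 40]
  queue [7] -> pop 7, enqueue [none], visited so far: [48, 27, 12, 41, 2, 14, 34, 10, 40, 7]
Result: [48, 27, 12, 41, 2, 14, 34, 10, 40, 7]


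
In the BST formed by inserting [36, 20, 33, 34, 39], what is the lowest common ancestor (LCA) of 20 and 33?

Tree insertion order: [36, 20, 33, 34, 39]
Tree (level-order array): [36, 20, 39, None, 33, None, None, None, 34]
In a BST, the LCA of p=20, q=33 is the first node v on the
root-to-leaf path with p <= v <= q (go left if both < v, right if both > v).
Walk from root:
  at 36: both 20 and 33 < 36, go left
  at 20: 20 <= 20 <= 33, this is the LCA
LCA = 20


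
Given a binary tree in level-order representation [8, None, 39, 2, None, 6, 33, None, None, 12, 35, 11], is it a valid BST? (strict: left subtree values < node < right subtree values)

Level-order array: [8, None, 39, 2, None, 6, 33, None, None, 12, 35, 11]
Validate using subtree bounds (lo, hi): at each node, require lo < value < hi,
then recurse left with hi=value and right with lo=value.
Preorder trace (stopping at first violation):
  at node 8 with bounds (-inf, +inf): OK
  at node 39 with bounds (8, +inf): OK
  at node 2 with bounds (8, 39): VIOLATION
Node 2 violates its bound: not (8 < 2 < 39).
Result: Not a valid BST


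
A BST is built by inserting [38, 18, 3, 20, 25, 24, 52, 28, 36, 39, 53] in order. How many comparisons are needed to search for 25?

Search path for 25: 38 -> 18 -> 20 -> 25
Found: True
Comparisons: 4


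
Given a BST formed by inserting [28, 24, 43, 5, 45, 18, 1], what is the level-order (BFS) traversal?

Tree insertion order: [28, 24, 43, 5, 45, 18, 1]
Tree (level-order array): [28, 24, 43, 5, None, None, 45, 1, 18]
BFS from the root, enqueuing left then right child of each popped node:
  queue [28] -> pop 28, enqueue [24, 43], visited so far: [28]
  queue [24, 43] -> pop 24, enqueue [5], visited so far: [28, 24]
  queue [43, 5] -> pop 43, enqueue [45], visited so far: [28, 24, 43]
  queue [5, 45] -> pop 5, enqueue [1, 18], visited so far: [28, 24, 43, 5]
  queue [45, 1, 18] -> pop 45, enqueue [none], visited so far: [28, 24, 43, 5, 45]
  queue [1, 18] -> pop 1, enqueue [none], visited so far: [28, 24, 43, 5, 45, 1]
  queue [18] -> pop 18, enqueue [none], visited so far: [28, 24, 43, 5, 45, 1, 18]
Result: [28, 24, 43, 5, 45, 1, 18]


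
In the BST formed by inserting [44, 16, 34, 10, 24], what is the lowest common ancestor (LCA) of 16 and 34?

Tree insertion order: [44, 16, 34, 10, 24]
Tree (level-order array): [44, 16, None, 10, 34, None, None, 24]
In a BST, the LCA of p=16, q=34 is the first node v on the
root-to-leaf path with p <= v <= q (go left if both < v, right if both > v).
Walk from root:
  at 44: both 16 and 34 < 44, go left
  at 16: 16 <= 16 <= 34, this is the LCA
LCA = 16


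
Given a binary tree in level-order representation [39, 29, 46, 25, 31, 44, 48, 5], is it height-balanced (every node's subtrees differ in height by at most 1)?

Tree (level-order array): [39, 29, 46, 25, 31, 44, 48, 5]
Definition: a tree is height-balanced if, at every node, |h(left) - h(right)| <= 1 (empty subtree has height -1).
Bottom-up per-node check:
  node 5: h_left=-1, h_right=-1, diff=0 [OK], height=0
  node 25: h_left=0, h_right=-1, diff=1 [OK], height=1
  node 31: h_left=-1, h_right=-1, diff=0 [OK], height=0
  node 29: h_left=1, h_right=0, diff=1 [OK], height=2
  node 44: h_left=-1, h_right=-1, diff=0 [OK], height=0
  node 48: h_left=-1, h_right=-1, diff=0 [OK], height=0
  node 46: h_left=0, h_right=0, diff=0 [OK], height=1
  node 39: h_left=2, h_right=1, diff=1 [OK], height=3
All nodes satisfy the balance condition.
Result: Balanced


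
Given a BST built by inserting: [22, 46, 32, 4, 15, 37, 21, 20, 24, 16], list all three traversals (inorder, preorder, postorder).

Tree insertion order: [22, 46, 32, 4, 15, 37, 21, 20, 24, 16]
Tree (level-order array): [22, 4, 46, None, 15, 32, None, None, 21, 24, 37, 20, None, None, None, None, None, 16]
Inorder (L, root, R): [4, 15, 16, 20, 21, 22, 24, 32, 37, 46]
Preorder (root, L, R): [22, 4, 15, 21, 20, 16, 46, 32, 24, 37]
Postorder (L, R, root): [16, 20, 21, 15, 4, 24, 37, 32, 46, 22]


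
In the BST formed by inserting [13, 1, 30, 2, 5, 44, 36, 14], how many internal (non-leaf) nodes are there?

Tree built from: [13, 1, 30, 2, 5, 44, 36, 14]
Tree (level-order array): [13, 1, 30, None, 2, 14, 44, None, 5, None, None, 36]
Rule: An internal node has at least one child.
Per-node child counts:
  node 13: 2 child(ren)
  node 1: 1 child(ren)
  node 2: 1 child(ren)
  node 5: 0 child(ren)
  node 30: 2 child(ren)
  node 14: 0 child(ren)
  node 44: 1 child(ren)
  node 36: 0 child(ren)
Matching nodes: [13, 1, 2, 30, 44]
Count of internal (non-leaf) nodes: 5


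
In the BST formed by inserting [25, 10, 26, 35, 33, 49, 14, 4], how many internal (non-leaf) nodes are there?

Tree built from: [25, 10, 26, 35, 33, 49, 14, 4]
Tree (level-order array): [25, 10, 26, 4, 14, None, 35, None, None, None, None, 33, 49]
Rule: An internal node has at least one child.
Per-node child counts:
  node 25: 2 child(ren)
  node 10: 2 child(ren)
  node 4: 0 child(ren)
  node 14: 0 child(ren)
  node 26: 1 child(ren)
  node 35: 2 child(ren)
  node 33: 0 child(ren)
  node 49: 0 child(ren)
Matching nodes: [25, 10, 26, 35]
Count of internal (non-leaf) nodes: 4


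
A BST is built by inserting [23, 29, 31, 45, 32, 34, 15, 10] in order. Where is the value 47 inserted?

Starting tree (level order): [23, 15, 29, 10, None, None, 31, None, None, None, 45, 32, None, None, 34]
Insertion path: 23 -> 29 -> 31 -> 45
Result: insert 47 as right child of 45
Final tree (level order): [23, 15, 29, 10, None, None, 31, None, None, None, 45, 32, 47, None, 34]


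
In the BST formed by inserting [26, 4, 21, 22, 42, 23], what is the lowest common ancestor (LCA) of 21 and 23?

Tree insertion order: [26, 4, 21, 22, 42, 23]
Tree (level-order array): [26, 4, 42, None, 21, None, None, None, 22, None, 23]
In a BST, the LCA of p=21, q=23 is the first node v on the
root-to-leaf path with p <= v <= q (go left if both < v, right if both > v).
Walk from root:
  at 26: both 21 and 23 < 26, go left
  at 4: both 21 and 23 > 4, go right
  at 21: 21 <= 21 <= 23, this is the LCA
LCA = 21


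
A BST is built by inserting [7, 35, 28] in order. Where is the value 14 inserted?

Starting tree (level order): [7, None, 35, 28]
Insertion path: 7 -> 35 -> 28
Result: insert 14 as left child of 28
Final tree (level order): [7, None, 35, 28, None, 14]


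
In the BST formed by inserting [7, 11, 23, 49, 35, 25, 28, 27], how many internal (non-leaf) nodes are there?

Tree built from: [7, 11, 23, 49, 35, 25, 28, 27]
Tree (level-order array): [7, None, 11, None, 23, None, 49, 35, None, 25, None, None, 28, 27]
Rule: An internal node has at least one child.
Per-node child counts:
  node 7: 1 child(ren)
  node 11: 1 child(ren)
  node 23: 1 child(ren)
  node 49: 1 child(ren)
  node 35: 1 child(ren)
  node 25: 1 child(ren)
  node 28: 1 child(ren)
  node 27: 0 child(ren)
Matching nodes: [7, 11, 23, 49, 35, 25, 28]
Count of internal (non-leaf) nodes: 7


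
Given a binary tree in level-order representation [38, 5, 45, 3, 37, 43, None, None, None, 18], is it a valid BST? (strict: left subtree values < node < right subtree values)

Level-order array: [38, 5, 45, 3, 37, 43, None, None, None, 18]
Validate using subtree bounds (lo, hi): at each node, require lo < value < hi,
then recurse left with hi=value and right with lo=value.
Preorder trace (stopping at first violation):
  at node 38 with bounds (-inf, +inf): OK
  at node 5 with bounds (-inf, 38): OK
  at node 3 with bounds (-inf, 5): OK
  at node 37 with bounds (5, 38): OK
  at node 18 with bounds (5, 37): OK
  at node 45 with bounds (38, +inf): OK
  at node 43 with bounds (38, 45): OK
No violation found at any node.
Result: Valid BST


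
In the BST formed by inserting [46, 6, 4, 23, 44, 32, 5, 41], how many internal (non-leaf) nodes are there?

Tree built from: [46, 6, 4, 23, 44, 32, 5, 41]
Tree (level-order array): [46, 6, None, 4, 23, None, 5, None, 44, None, None, 32, None, None, 41]
Rule: An internal node has at least one child.
Per-node child counts:
  node 46: 1 child(ren)
  node 6: 2 child(ren)
  node 4: 1 child(ren)
  node 5: 0 child(ren)
  node 23: 1 child(ren)
  node 44: 1 child(ren)
  node 32: 1 child(ren)
  node 41: 0 child(ren)
Matching nodes: [46, 6, 4, 23, 44, 32]
Count of internal (non-leaf) nodes: 6


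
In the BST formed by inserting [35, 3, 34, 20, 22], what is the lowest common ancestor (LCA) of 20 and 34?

Tree insertion order: [35, 3, 34, 20, 22]
Tree (level-order array): [35, 3, None, None, 34, 20, None, None, 22]
In a BST, the LCA of p=20, q=34 is the first node v on the
root-to-leaf path with p <= v <= q (go left if both < v, right if both > v).
Walk from root:
  at 35: both 20 and 34 < 35, go left
  at 3: both 20 and 34 > 3, go right
  at 34: 20 <= 34 <= 34, this is the LCA
LCA = 34


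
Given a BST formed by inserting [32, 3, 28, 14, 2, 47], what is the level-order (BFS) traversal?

Tree insertion order: [32, 3, 28, 14, 2, 47]
Tree (level-order array): [32, 3, 47, 2, 28, None, None, None, None, 14]
BFS from the root, enqueuing left then right child of each popped node:
  queue [32] -> pop 32, enqueue [3, 47], visited so far: [32]
  queue [3, 47] -> pop 3, enqueue [2, 28], visited so far: [32, 3]
  queue [47, 2, 28] -> pop 47, enqueue [none], visited so far: [32, 3, 47]
  queue [2, 28] -> pop 2, enqueue [none], visited so far: [32, 3, 47, 2]
  queue [28] -> pop 28, enqueue [14], visited so far: [32, 3, 47, 2, 28]
  queue [14] -> pop 14, enqueue [none], visited so far: [32, 3, 47, 2, 28, 14]
Result: [32, 3, 47, 2, 28, 14]


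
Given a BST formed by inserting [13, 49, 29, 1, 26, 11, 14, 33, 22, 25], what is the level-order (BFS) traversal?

Tree insertion order: [13, 49, 29, 1, 26, 11, 14, 33, 22, 25]
Tree (level-order array): [13, 1, 49, None, 11, 29, None, None, None, 26, 33, 14, None, None, None, None, 22, None, 25]
BFS from the root, enqueuing left then right child of each popped node:
  queue [13] -> pop 13, enqueue [1, 49], visited so far: [13]
  queue [1, 49] -> pop 1, enqueue [11], visited so far: [13, 1]
  queue [49, 11] -> pop 49, enqueue [29], visited so far: [13, 1, 49]
  queue [11, 29] -> pop 11, enqueue [none], visited so far: [13, 1, 49, 11]
  queue [29] -> pop 29, enqueue [26, 33], visited so far: [13, 1, 49, 11, 29]
  queue [26, 33] -> pop 26, enqueue [14], visited so far: [13, 1, 49, 11, 29, 26]
  queue [33, 14] -> pop 33, enqueue [none], visited so far: [13, 1, 49, 11, 29, 26, 33]
  queue [14] -> pop 14, enqueue [22], visited so far: [13, 1, 49, 11, 29, 26, 33, 14]
  queue [22] -> pop 22, enqueue [25], visited so far: [13, 1, 49, 11, 29, 26, 33, 14, 22]
  queue [25] -> pop 25, enqueue [none], visited so far: [13, 1, 49, 11, 29, 26, 33, 14, 22, 25]
Result: [13, 1, 49, 11, 29, 26, 33, 14, 22, 25]


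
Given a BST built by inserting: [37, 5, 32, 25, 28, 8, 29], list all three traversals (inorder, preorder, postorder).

Tree insertion order: [37, 5, 32, 25, 28, 8, 29]
Tree (level-order array): [37, 5, None, None, 32, 25, None, 8, 28, None, None, None, 29]
Inorder (L, root, R): [5, 8, 25, 28, 29, 32, 37]
Preorder (root, L, R): [37, 5, 32, 25, 8, 28, 29]
Postorder (L, R, root): [8, 29, 28, 25, 32, 5, 37]


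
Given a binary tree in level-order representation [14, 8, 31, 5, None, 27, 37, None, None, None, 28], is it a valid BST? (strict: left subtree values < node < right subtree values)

Level-order array: [14, 8, 31, 5, None, 27, 37, None, None, None, 28]
Validate using subtree bounds (lo, hi): at each node, require lo < value < hi,
then recurse left with hi=value and right with lo=value.
Preorder trace (stopping at first violation):
  at node 14 with bounds (-inf, +inf): OK
  at node 8 with bounds (-inf, 14): OK
  at node 5 with bounds (-inf, 8): OK
  at node 31 with bounds (14, +inf): OK
  at node 27 with bounds (14, 31): OK
  at node 28 with bounds (27, 31): OK
  at node 37 with bounds (31, +inf): OK
No violation found at any node.
Result: Valid BST


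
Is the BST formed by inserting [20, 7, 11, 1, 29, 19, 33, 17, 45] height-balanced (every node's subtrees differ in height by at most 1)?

Tree (level-order array): [20, 7, 29, 1, 11, None, 33, None, None, None, 19, None, 45, 17]
Definition: a tree is height-balanced if, at every node, |h(left) - h(right)| <= 1 (empty subtree has height -1).
Bottom-up per-node check:
  node 1: h_left=-1, h_right=-1, diff=0 [OK], height=0
  node 17: h_left=-1, h_right=-1, diff=0 [OK], height=0
  node 19: h_left=0, h_right=-1, diff=1 [OK], height=1
  node 11: h_left=-1, h_right=1, diff=2 [FAIL (|-1-1|=2 > 1)], height=2
  node 7: h_left=0, h_right=2, diff=2 [FAIL (|0-2|=2 > 1)], height=3
  node 45: h_left=-1, h_right=-1, diff=0 [OK], height=0
  node 33: h_left=-1, h_right=0, diff=1 [OK], height=1
  node 29: h_left=-1, h_right=1, diff=2 [FAIL (|-1-1|=2 > 1)], height=2
  node 20: h_left=3, h_right=2, diff=1 [OK], height=4
Node 11 violates the condition: |-1 - 1| = 2 > 1.
Result: Not balanced


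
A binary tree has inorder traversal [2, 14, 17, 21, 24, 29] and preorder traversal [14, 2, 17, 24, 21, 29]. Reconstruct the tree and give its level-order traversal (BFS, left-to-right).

Inorder:  [2, 14, 17, 21, 24, 29]
Preorder: [14, 2, 17, 24, 21, 29]
Algorithm: preorder visits root first, so consume preorder in order;
for each root, split the current inorder slice at that value into
left-subtree inorder and right-subtree inorder, then recurse.
Recursive splits:
  root=14; inorder splits into left=[2], right=[17, 21, 24, 29]
  root=2; inorder splits into left=[], right=[]
  root=17; inorder splits into left=[], right=[21, 24, 29]
  root=24; inorder splits into left=[21], right=[29]
  root=21; inorder splits into left=[], right=[]
  root=29; inorder splits into left=[], right=[]
Reconstructed level-order: [14, 2, 17, 24, 21, 29]
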